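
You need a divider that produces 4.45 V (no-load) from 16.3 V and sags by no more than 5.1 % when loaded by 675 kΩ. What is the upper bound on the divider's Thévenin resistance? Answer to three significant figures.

R_th ≤ 36.3 kΩ

Loading drop = R_th/(R_th + R_L) ≤ 0.0510, so R_th ≤ R_L · ε/(1−ε) = 675 kΩ × 0.0510/0.9490 = 36.3 kΩ.
(Any R1, R2 with R2/(R1+R2) = 0.273 and R1‖R2 ≤ 36.3 kΩ will meet the spec.)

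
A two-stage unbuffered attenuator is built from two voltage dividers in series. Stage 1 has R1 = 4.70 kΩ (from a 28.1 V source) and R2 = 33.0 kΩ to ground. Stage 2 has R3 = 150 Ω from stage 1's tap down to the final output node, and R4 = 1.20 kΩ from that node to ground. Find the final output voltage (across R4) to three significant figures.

Stage 2 presents R3+R4 = 1350 Ω as a load on stage 1's tap.
Stage 1's lower leg becomes R2‖(R3+R4) = 1297 Ω, so V_mid = 28.1 × 1297/5997 = 6.077 V.
Stage 2 is itself unloaded: V_out = V_mid × R4/(R3+R4) = 6.077 × 1200/1350 = 5.40 V.

V_out ≈ 5.40 V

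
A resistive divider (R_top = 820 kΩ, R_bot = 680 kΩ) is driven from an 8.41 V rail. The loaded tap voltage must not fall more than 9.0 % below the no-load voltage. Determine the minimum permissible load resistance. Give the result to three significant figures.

R_L(min) ≈ 3.76 MΩ

Output resistance R_th = R_top‖R_bot = (820 × 680)/1500 = 371.7 kΩ.
The fractional drop is R_th/(R_th + R_L); requiring this ≤ 0.0900 gives R_L ≥ R_th(1/0.0900 − 1) = 371.7 × 10.11 = 3.76 MΩ.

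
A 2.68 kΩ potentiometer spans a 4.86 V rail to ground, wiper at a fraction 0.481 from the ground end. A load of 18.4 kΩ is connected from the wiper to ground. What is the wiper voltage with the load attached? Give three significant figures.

The wiper splits the pot into (1−α)R = 1.391 kΩ above and αR = 1.289 kΩ below.
Lower section ‖ load = 1.205 kΩ.
V_wiper = 4.86 × 1.205/(1.391 + 1.205) = 2.26 V.

V ≈ 2.26 V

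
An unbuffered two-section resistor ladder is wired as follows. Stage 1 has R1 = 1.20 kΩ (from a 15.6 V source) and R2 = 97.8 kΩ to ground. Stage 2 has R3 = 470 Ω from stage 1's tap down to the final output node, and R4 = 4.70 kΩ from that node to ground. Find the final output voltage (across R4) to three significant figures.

V_out ≈ 11.4 V

Stage 2 presents R3+R4 = 5170 Ω as a load on stage 1's tap.
Stage 1's lower leg becomes R2‖(R3+R4) = 4910 Ω, so V_mid = 15.6 × 4910/6110 = 12.54 V.
Stage 2 is itself unloaded: V_out = V_mid × R4/(R3+R4) = 12.54 × 4700/5170 = 11.4 V.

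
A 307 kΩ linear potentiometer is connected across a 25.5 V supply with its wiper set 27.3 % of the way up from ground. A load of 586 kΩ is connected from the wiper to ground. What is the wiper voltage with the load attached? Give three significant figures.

V ≈ 6.31 V

The wiper splits the pot into (1−α)R = 223.2 kΩ above and αR = 83.81 kΩ below.
Lower section ‖ load = 73.32 kΩ.
V_wiper = 25.5 × 73.32/(223.2 + 73.32) = 6.31 V.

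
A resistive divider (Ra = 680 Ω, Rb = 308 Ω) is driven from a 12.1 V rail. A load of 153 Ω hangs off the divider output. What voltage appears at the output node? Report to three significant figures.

The load sits in parallel with Rb: Rb‖R_L = (308 × 153) / (308 + 153) = 102.2 Ω.
V_out = 12.1 × 102.2 / (680 + 102.2) = 12.1 × 102.2/782.2 = 1.58 V.

V_out ≈ 1.58 V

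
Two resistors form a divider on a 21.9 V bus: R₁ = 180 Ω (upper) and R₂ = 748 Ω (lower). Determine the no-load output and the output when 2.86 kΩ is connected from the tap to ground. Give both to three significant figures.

Unloaded: 17.7 V; loaded: 16.8 V

Open-circuit: V = 21.9 × 748/(180 + 748) = 17.7 V.
With the load, R₂ becomes R₂‖R_L = 592.9 Ω, so V = 21.9 × 592.9/772.9 = 16.8 V.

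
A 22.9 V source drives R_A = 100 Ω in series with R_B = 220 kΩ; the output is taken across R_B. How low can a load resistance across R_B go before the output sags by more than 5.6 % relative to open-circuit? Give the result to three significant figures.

R_L(min) ≈ 1.68 kΩ

Output resistance R_th = R_A‖R_B = (100 × 220000)/220100 = 99.95 Ω.
The fractional drop is R_th/(R_th + R_L); requiring this ≤ 0.0560 gives R_L ≥ R_th(1/0.0560 − 1) = 99.95 × 16.86 = 1.68 kΩ.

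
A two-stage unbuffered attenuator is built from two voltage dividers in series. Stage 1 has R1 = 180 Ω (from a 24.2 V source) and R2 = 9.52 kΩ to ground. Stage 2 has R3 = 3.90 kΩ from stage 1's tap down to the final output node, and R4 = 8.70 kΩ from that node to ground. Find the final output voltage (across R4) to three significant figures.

Stage 2 presents R3+R4 = 12600 Ω as a load on stage 1's tap.
Stage 1's lower leg becomes R2‖(R3+R4) = 5423 Ω, so V_mid = 24.2 × 5423/5603 = 23.42 V.
Stage 2 is itself unloaded: V_out = V_mid × R4/(R3+R4) = 23.42 × 8700/12600 = 16.2 V.

V_out ≈ 16.2 V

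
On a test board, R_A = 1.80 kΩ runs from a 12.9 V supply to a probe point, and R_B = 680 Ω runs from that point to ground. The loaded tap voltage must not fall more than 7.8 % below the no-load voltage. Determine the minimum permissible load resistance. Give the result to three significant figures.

Output resistance R_th = R_A‖R_B = (1800 × 680)/2480 = 493.5 Ω.
The fractional drop is R_th/(R_th + R_L); requiring this ≤ 0.0780 gives R_L ≥ R_th(1/0.0780 − 1) = 493.5 × 11.82 = 5.83 kΩ.

R_L(min) ≈ 5.83 kΩ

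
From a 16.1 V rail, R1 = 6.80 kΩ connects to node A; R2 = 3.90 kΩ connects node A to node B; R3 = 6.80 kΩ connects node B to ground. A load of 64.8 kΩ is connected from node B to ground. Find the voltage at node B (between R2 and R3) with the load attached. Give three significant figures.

V ≈ 5.88 V

At node B, R3 is in parallel with the load: R3‖R_L = 6.154 kΩ.
Below node A the resistance is R2 + (R3‖R_L) = 10.05 kΩ, so V_A = 16.1 × 10.05/16.85 = 9.604 V.
Then V_B = V_A × (R3‖R_L)/(R2 + R3‖R_L) = 9.604 × 6.154/10.05 = 5.88 V.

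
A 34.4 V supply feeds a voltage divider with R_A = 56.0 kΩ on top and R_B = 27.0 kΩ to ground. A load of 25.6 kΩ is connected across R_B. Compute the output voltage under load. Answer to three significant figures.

The load sits in parallel with R_B: R_B‖R_L = (27.0 × 25.6) / (27.0 + 25.6) = 13.14 kΩ.
V_out = 34.4 × 13.14 / (56.0 + 13.14) = 34.4 × 13.14/69.14 = 6.54 V.

V_out ≈ 6.54 V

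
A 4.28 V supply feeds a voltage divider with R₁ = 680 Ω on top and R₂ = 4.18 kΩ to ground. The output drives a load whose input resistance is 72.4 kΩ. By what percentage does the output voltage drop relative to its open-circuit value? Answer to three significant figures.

The divider's output (Thévenin) resistance is R₁‖R₂ = 584.9 Ω.
Fractional drop under load = R_th/(R_th + R_L) = 584.9 / (584.9 + 72400) = 0.008013.
So the output falls by 0.801 %.

0.801 %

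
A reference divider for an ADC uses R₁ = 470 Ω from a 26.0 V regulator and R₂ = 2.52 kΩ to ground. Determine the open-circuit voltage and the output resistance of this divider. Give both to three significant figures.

V_th = 21.9 V, R_th = 396 Ω

V_th is the open-circuit tap voltage: 26.0 × 2520/(470 + 2520) = 21.9 V.
With the supply zeroed, R₁ and R₂ appear in parallel from the tap: R_th = R₁‖R₂ = (470 × 2520)/2990 = 396 Ω.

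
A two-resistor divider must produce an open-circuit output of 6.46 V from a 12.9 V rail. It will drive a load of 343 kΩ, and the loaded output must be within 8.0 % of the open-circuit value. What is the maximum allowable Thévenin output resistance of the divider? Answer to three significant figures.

Loading drop = R_th/(R_th + R_L) ≤ 0.0800, so R_th ≤ R_L · ε/(1−ε) = 343 kΩ × 0.0800/0.9200 = 29.8 kΩ.
(Any R1, R2 with R2/(R1+R2) = 0.501 and R1‖R2 ≤ 29.8 kΩ will meet the spec.)

R_th ≤ 29.8 kΩ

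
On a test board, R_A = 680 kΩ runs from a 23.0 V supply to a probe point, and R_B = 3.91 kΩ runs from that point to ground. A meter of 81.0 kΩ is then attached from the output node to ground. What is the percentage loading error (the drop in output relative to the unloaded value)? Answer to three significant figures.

4.58 %

The divider's output (Thévenin) resistance is R_A‖R_B = 3.888 kΩ.
Fractional drop under load = R_th/(R_th + R_L) = 3.888 / (3.888 + 81.0) = 0.04580.
So the output falls by 4.58 %.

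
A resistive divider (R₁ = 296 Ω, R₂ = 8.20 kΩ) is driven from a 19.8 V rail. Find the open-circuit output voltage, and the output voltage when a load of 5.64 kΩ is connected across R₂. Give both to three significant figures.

Open-circuit: V = 19.8 × 8200/(296 + 8200) = 19.1 V.
With the load, R₂ becomes R₂‖R_L = 3342 Ω, so V = 19.8 × 3342/3638 = 18.2 V.

Unloaded: 19.1 V; loaded: 18.2 V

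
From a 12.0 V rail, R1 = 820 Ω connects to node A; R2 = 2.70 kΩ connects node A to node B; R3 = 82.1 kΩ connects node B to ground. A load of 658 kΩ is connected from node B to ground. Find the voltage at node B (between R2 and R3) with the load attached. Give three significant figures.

V ≈ 11.4 V

At node B, R3 is in parallel with the load: R3‖R_L = 72990 Ω.
Below node A the resistance is R2 + (R3‖R_L) = 75690 Ω, so V_A = 12.0 × 75690/76510 = 11.87 V.
Then V_B = V_A × (R3‖R_L)/(R2 + R3‖R_L) = 11.87 × 72990/75690 = 11.4 V.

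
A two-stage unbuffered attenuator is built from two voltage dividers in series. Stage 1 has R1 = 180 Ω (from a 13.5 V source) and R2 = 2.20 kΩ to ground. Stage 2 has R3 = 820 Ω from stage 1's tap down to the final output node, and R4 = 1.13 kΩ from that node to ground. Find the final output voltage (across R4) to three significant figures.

Stage 2 presents R3+R4 = 1950 Ω as a load on stage 1's tap.
Stage 1's lower leg becomes R2‖(R3+R4) = 1034 Ω, so V_mid = 13.5 × 1034/1214 = 11.50 V.
Stage 2 is itself unloaded: V_out = V_mid × R4/(R3+R4) = 11.50 × 1130/1950 = 6.66 V.

V_out ≈ 6.66 V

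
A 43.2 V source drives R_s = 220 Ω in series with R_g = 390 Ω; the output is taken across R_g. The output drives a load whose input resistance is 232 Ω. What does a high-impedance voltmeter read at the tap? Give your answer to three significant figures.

The load sits in parallel with R_g: R_g‖R_L = (390 × 232) / (390 + 232) = 145.5 Ω.
V_out = 43.2 × 145.5 / (220 + 145.5) = 43.2 × 145.5/365.5 = 17.2 V.
(Unloaded it would have been 27.6 V.)

V_out ≈ 17.2 V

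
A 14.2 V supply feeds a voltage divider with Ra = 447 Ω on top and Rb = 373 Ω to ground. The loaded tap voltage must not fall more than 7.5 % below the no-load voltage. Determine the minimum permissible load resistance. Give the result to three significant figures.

Output resistance R_th = Ra‖Rb = (447 × 373)/820.0 = 203.3 Ω.
The fractional drop is R_th/(R_th + R_L); requiring this ≤ 0.0750 gives R_L ≥ R_th(1/0.0750 − 1) = 203.3 × 12.33 = 2.51 kΩ.

R_L(min) ≈ 2.51 kΩ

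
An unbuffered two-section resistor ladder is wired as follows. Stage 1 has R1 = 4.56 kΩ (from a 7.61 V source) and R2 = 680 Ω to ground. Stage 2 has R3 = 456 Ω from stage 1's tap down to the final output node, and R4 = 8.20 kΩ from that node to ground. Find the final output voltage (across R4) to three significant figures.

V_out ≈ 0.876 V

Stage 2 presents R3+R4 = 8656 Ω as a load on stage 1's tap.
Stage 1's lower leg becomes R2‖(R3+R4) = 630.5 Ω, so V_mid = 7.61 × 630.5/5190 = 0.9244 V.
Stage 2 is itself unloaded: V_out = V_mid × R4/(R3+R4) = 0.9244 × 8200/8656 = 0.876 V.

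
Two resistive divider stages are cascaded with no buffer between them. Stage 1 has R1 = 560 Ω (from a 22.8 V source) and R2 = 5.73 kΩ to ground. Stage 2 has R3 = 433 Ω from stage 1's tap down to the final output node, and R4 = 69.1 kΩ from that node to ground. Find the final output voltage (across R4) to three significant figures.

Stage 2 presents R3+R4 = 69530 Ω as a load on stage 1's tap.
Stage 1's lower leg becomes R2‖(R3+R4) = 5294 Ω, so V_mid = 22.8 × 5294/5854 = 20.62 V.
Stage 2 is itself unloaded: V_out = V_mid × R4/(R3+R4) = 20.62 × 69100/69530 = 20.5 V.

V_out ≈ 20.5 V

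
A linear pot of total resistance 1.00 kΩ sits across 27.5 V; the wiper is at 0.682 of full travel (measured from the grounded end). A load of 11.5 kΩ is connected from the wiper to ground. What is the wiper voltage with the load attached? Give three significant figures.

V ≈ 18.4 V

The wiper splits the pot into (1−α)R = 318.0 Ω above and αR = 682.0 Ω below.
Lower section ‖ load = 643.8 Ω.
V_wiper = 27.5 × 643.8/(318.0 + 643.8) = 18.4 V.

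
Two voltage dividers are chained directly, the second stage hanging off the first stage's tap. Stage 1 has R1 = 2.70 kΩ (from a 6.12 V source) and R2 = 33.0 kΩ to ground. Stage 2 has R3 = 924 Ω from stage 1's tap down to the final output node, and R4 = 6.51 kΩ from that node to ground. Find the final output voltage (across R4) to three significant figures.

Stage 2 presents R3+R4 = 7434 Ω as a load on stage 1's tap.
Stage 1's lower leg becomes R2‖(R3+R4) = 6067 Ω, so V_mid = 6.12 × 6067/8767 = 4.235 V.
Stage 2 is itself unloaded: V_out = V_mid × R4/(R3+R4) = 4.235 × 6510/7434 = 3.71 V.

V_out ≈ 3.71 V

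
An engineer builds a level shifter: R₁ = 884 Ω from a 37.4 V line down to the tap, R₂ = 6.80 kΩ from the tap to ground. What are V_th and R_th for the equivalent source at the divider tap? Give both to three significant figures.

V_th = 33.1 V, R_th = 782 Ω

V_th is the open-circuit tap voltage: 37.4 × 6800/(884 + 6800) = 33.1 V.
With the supply zeroed, R₁ and R₂ appear in parallel from the tap: R_th = R₁‖R₂ = (884 × 6800)/7684 = 782 Ω.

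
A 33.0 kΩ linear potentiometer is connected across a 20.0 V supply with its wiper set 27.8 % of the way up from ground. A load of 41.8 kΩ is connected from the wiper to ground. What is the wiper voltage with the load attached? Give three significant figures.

V ≈ 4.80 V

The wiper splits the pot into (1−α)R = 23.83 kΩ above and αR = 9.174 kΩ below.
Lower section ‖ load = 7.523 kΩ.
V_wiper = 20.0 × 7.523/(23.83 + 7.523) = 4.80 V.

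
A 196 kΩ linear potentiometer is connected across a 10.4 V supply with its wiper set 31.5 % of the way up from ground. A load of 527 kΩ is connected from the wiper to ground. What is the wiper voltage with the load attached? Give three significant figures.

The wiper splits the pot into (1−α)R = 134.3 kΩ above and αR = 61.74 kΩ below.
Lower section ‖ load = 55.27 kΩ.
V_wiper = 10.4 × 55.27/(134.3 + 55.27) = 3.03 V.

V ≈ 3.03 V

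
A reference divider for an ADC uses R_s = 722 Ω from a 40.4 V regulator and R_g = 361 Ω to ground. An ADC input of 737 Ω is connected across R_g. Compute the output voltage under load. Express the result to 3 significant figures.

V_out ≈ 10.2 V

The load sits in parallel with R_g: R_g‖R_L = (361 × 737) / (361 + 737) = 242.3 Ω.
V_out = 40.4 × 242.3 / (722 + 242.3) = 40.4 × 242.3/964.3 = 10.2 V.
(Unloaded it would have been 13.5 V.)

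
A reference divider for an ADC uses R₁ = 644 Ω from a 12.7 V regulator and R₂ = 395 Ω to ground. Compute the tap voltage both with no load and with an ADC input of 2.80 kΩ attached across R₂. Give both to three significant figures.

Unloaded: 4.83 V; loaded: 4.44 V

Open-circuit: V = 12.7 × 395/(644 + 395) = 4.83 V.
With the load, R₂ becomes R₂‖R_L = 346.2 Ω, so V = 12.7 × 346.2/990.2 = 4.44 V.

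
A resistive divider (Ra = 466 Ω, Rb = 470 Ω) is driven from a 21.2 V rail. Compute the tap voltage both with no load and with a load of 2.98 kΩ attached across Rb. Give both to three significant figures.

Open-circuit: V = 21.2 × 470/(466 + 470) = 10.6 V.
With the load, Rb becomes Rb‖R_L = 406.0 Ω, so V = 21.2 × 406.0/872.0 = 9.87 V.

Unloaded: 10.6 V; loaded: 9.87 V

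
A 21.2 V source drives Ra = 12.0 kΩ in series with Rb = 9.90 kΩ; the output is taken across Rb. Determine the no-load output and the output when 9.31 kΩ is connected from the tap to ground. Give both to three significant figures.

Open-circuit: V = 21.2 × 9.90/(12.0 + 9.90) = 9.58 V.
With the load, Rb becomes Rb‖R_L = 4.798 kΩ, so V = 21.2 × 4.798/16.80 = 6.06 V.

Unloaded: 9.58 V; loaded: 6.06 V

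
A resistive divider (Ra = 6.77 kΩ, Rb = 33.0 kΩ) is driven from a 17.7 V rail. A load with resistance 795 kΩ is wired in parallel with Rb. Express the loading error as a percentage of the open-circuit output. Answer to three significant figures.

0.702 %

The divider's output (Thévenin) resistance is Ra‖Rb = 5.618 kΩ.
Fractional drop under load = R_th/(R_th + R_L) = 5.618 / (5.618 + 795) = 0.007017.
So the output falls by 0.702 %.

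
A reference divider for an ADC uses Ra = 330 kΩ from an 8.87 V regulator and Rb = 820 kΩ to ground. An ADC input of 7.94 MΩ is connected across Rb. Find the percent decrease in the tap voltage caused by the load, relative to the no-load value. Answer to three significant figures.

2.88 %

The divider's output (Thévenin) resistance is Ra‖Rb = 235.3 kΩ.
Fractional drop under load = R_th/(R_th + R_L) = 235.3 / (235.3 + 7940) = 0.02878.
So the output falls by 2.88 %.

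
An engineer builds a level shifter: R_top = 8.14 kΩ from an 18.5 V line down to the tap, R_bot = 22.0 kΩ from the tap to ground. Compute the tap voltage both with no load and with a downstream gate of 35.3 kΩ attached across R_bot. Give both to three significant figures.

Unloaded: 13.5 V; loaded: 11.6 V

Open-circuit: V = 18.5 × 22.0/(8.14 + 22.0) = 13.5 V.
With the load, R_bot becomes R_bot‖R_L = 13.55 kΩ, so V = 18.5 × 13.55/21.69 = 11.6 V.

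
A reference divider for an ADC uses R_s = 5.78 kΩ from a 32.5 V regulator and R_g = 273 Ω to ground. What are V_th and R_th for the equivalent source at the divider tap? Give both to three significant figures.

V_th is the open-circuit tap voltage: 32.5 × 273/(5780 + 273) = 1.47 V.
With the supply zeroed, R_s and R_g appear in parallel from the tap: R_th = R_s‖R_g = (5780 × 273)/6053 = 261 Ω.

V_th = 1.47 V, R_th = 261 Ω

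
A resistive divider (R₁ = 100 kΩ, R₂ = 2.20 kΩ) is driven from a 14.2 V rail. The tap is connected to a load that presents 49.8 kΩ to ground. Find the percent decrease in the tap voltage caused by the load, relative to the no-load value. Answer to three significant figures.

The divider's output (Thévenin) resistance is R₁‖R₂ = 2.153 kΩ.
Fractional drop under load = R_th/(R_th + R_L) = 2.153 / (2.153 + 49.8) = 0.04143.
So the output falls by 4.14 %.

4.14 %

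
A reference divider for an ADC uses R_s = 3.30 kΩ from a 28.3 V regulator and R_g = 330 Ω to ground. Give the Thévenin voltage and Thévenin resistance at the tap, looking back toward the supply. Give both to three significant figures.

V_th is the open-circuit tap voltage: 28.3 × 330/(3300 + 330) = 2.57 V.
With the supply zeroed, R_s and R_g appear in parallel from the tap: R_th = R_s‖R_g = (3300 × 330)/3630 = 300 Ω.

V_th = 2.57 V, R_th = 300 Ω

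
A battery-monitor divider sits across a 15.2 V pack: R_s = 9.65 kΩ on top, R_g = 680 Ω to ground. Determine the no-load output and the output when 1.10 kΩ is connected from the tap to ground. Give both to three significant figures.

Unloaded: 1.00 V; loaded: 0.634 V

Open-circuit: V = 15.2 × 680/(9650 + 680) = 1.00 V.
With the load, R_g becomes R_g‖R_L = 420.2 Ω, so V = 15.2 × 420.2/10070 = 0.634 V.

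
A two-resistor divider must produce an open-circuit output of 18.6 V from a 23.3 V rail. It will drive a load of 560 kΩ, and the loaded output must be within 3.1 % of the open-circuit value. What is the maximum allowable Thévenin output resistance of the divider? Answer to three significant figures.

Loading drop = R_th/(R_th + R_L) ≤ 0.0310, so R_th ≤ R_L · ε/(1−ε) = 560 kΩ × 0.0310/0.9690 = 17.9 kΩ.

R_th ≤ 17.9 kΩ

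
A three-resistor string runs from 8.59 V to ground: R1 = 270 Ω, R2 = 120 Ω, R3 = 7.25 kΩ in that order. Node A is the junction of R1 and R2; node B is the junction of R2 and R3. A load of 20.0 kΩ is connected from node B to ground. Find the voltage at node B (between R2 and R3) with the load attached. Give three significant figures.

V ≈ 8.00 V

At node B, R3 is in parallel with the load: R3‖R_L = 5321 Ω.
Below node A the resistance is R2 + (R3‖R_L) = 5441 Ω, so V_A = 8.59 × 5441/5711 = 8.184 V.
Then V_B = V_A × (R3‖R_L)/(R2 + R3‖R_L) = 8.184 × 5321/5441 = 8.00 V.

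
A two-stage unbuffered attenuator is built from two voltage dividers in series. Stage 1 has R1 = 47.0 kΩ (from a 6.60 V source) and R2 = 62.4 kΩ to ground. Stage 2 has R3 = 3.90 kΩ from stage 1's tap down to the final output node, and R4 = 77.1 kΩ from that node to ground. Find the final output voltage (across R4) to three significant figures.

V_out ≈ 2.69 V

Stage 2 presents R3+R4 = 81.00 kΩ as a load on stage 1's tap.
Stage 1's lower leg becomes R2‖(R3+R4) = 35.25 kΩ, so V_mid = 6.60 × 35.25/82.25 = 2.828 V.
Stage 2 is itself unloaded: V_out = V_mid × R4/(R3+R4) = 2.828 × 77.1/81.00 = 2.69 V.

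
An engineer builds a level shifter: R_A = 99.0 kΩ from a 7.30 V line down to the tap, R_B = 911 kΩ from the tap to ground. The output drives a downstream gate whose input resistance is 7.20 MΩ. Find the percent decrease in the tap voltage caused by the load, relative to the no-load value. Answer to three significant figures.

The divider's output (Thévenin) resistance is R_A‖R_B = 89.30 kΩ.
Fractional drop under load = R_th/(R_th + R_L) = 89.30 / (89.30 + 7200) = 0.01225.
So the output falls by 1.23 %.

1.23 %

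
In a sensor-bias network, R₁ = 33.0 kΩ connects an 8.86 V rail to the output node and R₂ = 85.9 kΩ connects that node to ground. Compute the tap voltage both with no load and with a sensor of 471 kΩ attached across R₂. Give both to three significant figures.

Open-circuit: V = 8.86 × 85.9/(33.0 + 85.9) = 6.40 V.
With the load, R₂ becomes R₂‖R_L = 72.65 kΩ, so V = 8.86 × 72.65/105.7 = 6.09 V.

Unloaded: 6.40 V; loaded: 6.09 V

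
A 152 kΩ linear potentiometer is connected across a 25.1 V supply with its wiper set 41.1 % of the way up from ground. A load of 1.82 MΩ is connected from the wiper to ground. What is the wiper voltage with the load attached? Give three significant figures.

V ≈ 10.1 V

The wiper splits the pot into (1−α)R = 89.53 kΩ above and αR = 62.47 kΩ below.
Lower section ‖ load = 60.40 kΩ.
V_wiper = 25.1 × 60.40/(89.53 + 60.40) = 10.1 V.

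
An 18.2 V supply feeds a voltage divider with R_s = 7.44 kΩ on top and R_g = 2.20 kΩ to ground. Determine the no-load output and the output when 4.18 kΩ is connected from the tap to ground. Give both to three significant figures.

Unloaded: 4.15 V; loaded: 2.95 V

Open-circuit: V = 18.2 × 2.20/(7.44 + 2.20) = 4.15 V.
With the load, R_g becomes R_g‖R_L = 1.441 kΩ, so V = 18.2 × 1.441/8.881 = 2.95 V.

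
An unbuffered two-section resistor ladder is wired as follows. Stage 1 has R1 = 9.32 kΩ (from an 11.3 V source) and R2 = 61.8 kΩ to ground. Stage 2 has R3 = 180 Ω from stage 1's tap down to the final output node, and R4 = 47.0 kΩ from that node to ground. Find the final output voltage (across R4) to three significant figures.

Stage 2 presents R3+R4 = 47180 Ω as a load on stage 1's tap.
Stage 1's lower leg becomes R2‖(R3+R4) = 26750 Ω, so V_mid = 11.3 × 26750/36070 = 8.381 V.
Stage 2 is itself unloaded: V_out = V_mid × R4/(R3+R4) = 8.381 × 47000/47180 = 8.35 V.

V_out ≈ 8.35 V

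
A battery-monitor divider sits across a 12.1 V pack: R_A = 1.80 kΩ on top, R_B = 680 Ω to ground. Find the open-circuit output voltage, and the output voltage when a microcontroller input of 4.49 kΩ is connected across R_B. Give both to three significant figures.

Open-circuit: V = 12.1 × 680/(1800 + 680) = 3.32 V.
With the load, R_B becomes R_B‖R_L = 590.6 Ω, so V = 12.1 × 590.6/2391 = 2.99 V.

Unloaded: 3.32 V; loaded: 2.99 V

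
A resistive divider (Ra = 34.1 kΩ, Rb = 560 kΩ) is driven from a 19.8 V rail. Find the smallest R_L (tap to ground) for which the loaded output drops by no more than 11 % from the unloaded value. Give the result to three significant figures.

Output resistance R_th = Ra‖Rb = (34.1 × 560)/594.1 = 32.14 kΩ.
The fractional drop is R_th/(R_th + R_L); requiring this ≤ 0.110 gives R_L ≥ R_th(1/0.110 − 1) = 32.14 × 8.091 = 260 kΩ.

R_L(min) ≈ 260 kΩ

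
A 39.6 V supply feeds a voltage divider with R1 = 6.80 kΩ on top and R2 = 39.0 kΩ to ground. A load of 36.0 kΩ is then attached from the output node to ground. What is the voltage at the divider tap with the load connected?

V_out ≈ 29.0 V

The load sits in parallel with R2: R2‖R_L = (39.0 × 36.0) / (39.0 + 36.0) = 18.72 kΩ.
V_out = 39.6 × 18.72 / (6.80 + 18.72) = 39.6 × 18.72/25.52 = 29.0 V.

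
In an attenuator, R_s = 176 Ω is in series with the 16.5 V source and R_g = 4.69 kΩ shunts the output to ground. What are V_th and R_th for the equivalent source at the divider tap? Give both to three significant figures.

V_th is the open-circuit tap voltage: 16.5 × 4690/(176 + 4690) = 15.9 V.
With the supply zeroed, R_s and R_g appear in parallel from the tap: R_th = R_s‖R_g = (176 × 4690)/4866 = 170 Ω.

V_th = 15.9 V, R_th = 170 Ω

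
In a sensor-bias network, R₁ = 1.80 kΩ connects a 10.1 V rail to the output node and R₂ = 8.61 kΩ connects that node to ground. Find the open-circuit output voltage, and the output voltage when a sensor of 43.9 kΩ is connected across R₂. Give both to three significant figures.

Open-circuit: V = 10.1 × 8.61/(1.80 + 8.61) = 8.35 V.
With the load, R₂ becomes R₂‖R_L = 7.198 kΩ, so V = 10.1 × 7.198/8.998 = 8.08 V.

Unloaded: 8.35 V; loaded: 8.08 V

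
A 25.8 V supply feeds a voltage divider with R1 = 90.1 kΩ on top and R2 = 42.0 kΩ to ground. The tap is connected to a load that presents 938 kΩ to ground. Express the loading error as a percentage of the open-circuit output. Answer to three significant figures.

The divider's output (Thévenin) resistance is R1‖R2 = 28.65 kΩ.
Fractional drop under load = R_th/(R_th + R_L) = 28.65 / (28.65 + 938) = 0.02963.
So the output falls by 2.96 %.

2.96 %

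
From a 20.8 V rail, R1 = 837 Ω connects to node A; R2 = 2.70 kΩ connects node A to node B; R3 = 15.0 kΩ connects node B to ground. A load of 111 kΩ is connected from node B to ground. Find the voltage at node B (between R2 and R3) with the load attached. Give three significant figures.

At node B, R3 is in parallel with the load: R3‖R_L = 13210 Ω.
Below node A the resistance is R2 + (R3‖R_L) = 15910 Ω, so V_A = 20.8 × 15910/16750 = 19.76 V.
Then V_B = V_A × (R3‖R_L)/(R2 + R3‖R_L) = 19.76 × 13210/15910 = 16.4 V.

V ≈ 16.4 V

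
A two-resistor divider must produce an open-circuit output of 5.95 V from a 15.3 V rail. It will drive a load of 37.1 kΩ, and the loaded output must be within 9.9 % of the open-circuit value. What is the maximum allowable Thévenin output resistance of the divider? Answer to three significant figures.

R_th ≤ 4.08 kΩ

Loading drop = R_th/(R_th + R_L) ≤ 0.0990, so R_th ≤ R_L · ε/(1−ε) = 37.1 kΩ × 0.0990/0.9010 = 4.08 kΩ.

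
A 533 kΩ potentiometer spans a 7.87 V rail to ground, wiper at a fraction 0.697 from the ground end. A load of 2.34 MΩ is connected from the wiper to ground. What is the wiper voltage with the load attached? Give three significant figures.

V ≈ 5.23 V

The wiper splits the pot into (1−α)R = 161.5 kΩ above and αR = 371.5 kΩ below.
Lower section ‖ load = 320.6 kΩ.
V_wiper = 7.87 × 320.6/(161.5 + 320.6) = 5.23 V.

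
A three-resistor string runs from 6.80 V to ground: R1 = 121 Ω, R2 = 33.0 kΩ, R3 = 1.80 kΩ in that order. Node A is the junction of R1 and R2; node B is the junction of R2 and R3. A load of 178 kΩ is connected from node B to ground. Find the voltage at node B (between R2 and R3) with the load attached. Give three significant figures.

At node B, R3 is in parallel with the load: R3‖R_L = 1782 Ω.
Below node A the resistance is R2 + (R3‖R_L) = 34780 Ω, so V_A = 6.80 × 34780/34900 = 6.776 V.
Then V_B = V_A × (R3‖R_L)/(R2 + R3‖R_L) = 6.776 × 1782/34780 = 0.347 V.

V ≈ 0.347 V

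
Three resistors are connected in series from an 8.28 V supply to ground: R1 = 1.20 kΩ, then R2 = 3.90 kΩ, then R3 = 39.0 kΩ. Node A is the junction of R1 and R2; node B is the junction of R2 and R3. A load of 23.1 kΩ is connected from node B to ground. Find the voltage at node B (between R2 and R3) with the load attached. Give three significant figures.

At node B, R3 is in parallel with the load: R3‖R_L = 14.51 kΩ.
Below node A the resistance is R2 + (R3‖R_L) = 18.41 kΩ, so V_A = 8.28 × 18.41/19.61 = 7.773 V.
Then V_B = V_A × (R3‖R_L)/(R2 + R3‖R_L) = 7.773 × 14.51/18.41 = 6.13 V.

V ≈ 6.13 V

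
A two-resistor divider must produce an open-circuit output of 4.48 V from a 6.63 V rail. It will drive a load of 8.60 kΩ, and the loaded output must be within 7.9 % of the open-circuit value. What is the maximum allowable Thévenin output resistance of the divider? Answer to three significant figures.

Loading drop = R_th/(R_th + R_L) ≤ 0.0790, so R_th ≤ R_L · ε/(1−ε) = 8.60 kΩ × 0.0790/0.9210 = 738 Ω.
(Any R1, R2 with R2/(R1+R2) = 0.676 and R1‖R2 ≤ 738 Ω will meet the spec.)

R_th ≤ 738 Ω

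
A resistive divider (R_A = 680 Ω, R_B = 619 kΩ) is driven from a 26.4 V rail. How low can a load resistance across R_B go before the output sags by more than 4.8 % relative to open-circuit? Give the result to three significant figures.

R_L(min) ≈ 13.5 kΩ

Output resistance R_th = R_A‖R_B = (680 × 619000)/619700 = 679.3 Ω.
The fractional drop is R_th/(R_th + R_L); requiring this ≤ 0.0480 gives R_L ≥ R_th(1/0.0480 − 1) = 679.3 × 19.83 = 13.5 kΩ.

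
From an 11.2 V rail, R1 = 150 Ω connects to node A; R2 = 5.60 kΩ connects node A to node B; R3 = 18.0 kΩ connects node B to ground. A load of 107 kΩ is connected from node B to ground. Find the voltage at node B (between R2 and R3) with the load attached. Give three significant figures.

At node B, R3 is in parallel with the load: R3‖R_L = 15410 Ω.
Below node A the resistance is R2 + (R3‖R_L) = 21010 Ω, so V_A = 11.2 × 21010/21160 = 11.12 V.
Then V_B = V_A × (R3‖R_L)/(R2 + R3‖R_L) = 11.12 × 15410/21010 = 8.16 V.

V ≈ 8.16 V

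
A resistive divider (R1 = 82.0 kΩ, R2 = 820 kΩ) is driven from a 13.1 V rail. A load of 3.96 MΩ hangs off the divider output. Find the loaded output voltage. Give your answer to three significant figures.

V_out ≈ 11.7 V

The load sits in parallel with R2: R2‖R_L = (820 × 3960) / (820 + 3960) = 679.3 kΩ.
V_out = 13.1 × 679.3 / (82.0 + 679.3) = 13.1 × 679.3/761.3 = 11.7 V.
(Unloaded it would have been 11.9 V.)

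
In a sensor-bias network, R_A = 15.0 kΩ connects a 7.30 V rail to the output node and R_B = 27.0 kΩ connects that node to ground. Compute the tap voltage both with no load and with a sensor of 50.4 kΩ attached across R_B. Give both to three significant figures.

Unloaded: 4.69 V; loaded: 3.94 V

Open-circuit: V = 7.30 × 27.0/(15.0 + 27.0) = 4.69 V.
With the load, R_B becomes R_B‖R_L = 17.58 kΩ, so V = 7.30 × 17.58/32.58 = 3.94 V.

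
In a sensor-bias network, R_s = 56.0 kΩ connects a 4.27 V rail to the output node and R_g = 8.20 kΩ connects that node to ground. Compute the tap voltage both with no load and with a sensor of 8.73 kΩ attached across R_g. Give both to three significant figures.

Open-circuit: V = 4.27 × 8.20/(56.0 + 8.20) = 0.545 V.
With the load, R_g becomes R_g‖R_L = 4.228 kΩ, so V = 4.27 × 4.228/60.23 = 0.300 V.

Unloaded: 0.545 V; loaded: 0.300 V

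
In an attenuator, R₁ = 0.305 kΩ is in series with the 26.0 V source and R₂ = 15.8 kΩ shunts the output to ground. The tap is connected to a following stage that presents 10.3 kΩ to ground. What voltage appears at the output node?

The load sits in parallel with R₂: R₂‖R_L = (15800 × 10300) / (15800 + 10300) = 6235 Ω.
V_out = 26.0 × 6235 / (305 + 6235) = 26.0 × 6235/6540 = 24.8 V.

V_out ≈ 24.8 V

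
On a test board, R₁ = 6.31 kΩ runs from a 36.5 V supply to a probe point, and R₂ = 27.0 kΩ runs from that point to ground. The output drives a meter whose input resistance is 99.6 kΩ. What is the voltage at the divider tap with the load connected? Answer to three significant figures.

V_out ≈ 28.1 V

The load sits in parallel with R₂: R₂‖R_L = (27.0 × 99.6) / (27.0 + 99.6) = 21.24 kΩ.
V_out = 36.5 × 21.24 / (6.31 + 21.24) = 36.5 × 21.24/27.55 = 28.1 V.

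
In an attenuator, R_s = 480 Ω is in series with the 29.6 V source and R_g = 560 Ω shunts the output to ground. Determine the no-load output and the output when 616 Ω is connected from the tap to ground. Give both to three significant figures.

Open-circuit: V = 29.6 × 560/(480 + 560) = 15.9 V.
With the load, R_g becomes R_g‖R_L = 293.3 Ω, so V = 29.6 × 293.3/773.3 = 11.2 V.

Unloaded: 15.9 V; loaded: 11.2 V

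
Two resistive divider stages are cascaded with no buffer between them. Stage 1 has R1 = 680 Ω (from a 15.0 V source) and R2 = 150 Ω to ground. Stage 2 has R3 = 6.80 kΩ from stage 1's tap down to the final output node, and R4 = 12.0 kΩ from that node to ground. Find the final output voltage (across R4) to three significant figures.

V_out ≈ 1.72 V

Stage 2 presents R3+R4 = 18800 Ω as a load on stage 1's tap.
Stage 1's lower leg becomes R2‖(R3+R4) = 148.8 Ω, so V_mid = 15.0 × 148.8/828.8 = 2.693 V.
Stage 2 is itself unloaded: V_out = V_mid × R4/(R3+R4) = 2.693 × 12000/18800 = 1.72 V.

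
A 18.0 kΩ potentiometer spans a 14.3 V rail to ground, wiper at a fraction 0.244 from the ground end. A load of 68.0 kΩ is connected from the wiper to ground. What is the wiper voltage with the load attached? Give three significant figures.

V ≈ 3.33 V

The wiper splits the pot into (1−α)R = 13.61 kΩ above and αR = 4.392 kΩ below.
Lower section ‖ load = 4.126 kΩ.
V_wiper = 14.3 × 4.126/(13.61 + 4.126) = 3.33 V.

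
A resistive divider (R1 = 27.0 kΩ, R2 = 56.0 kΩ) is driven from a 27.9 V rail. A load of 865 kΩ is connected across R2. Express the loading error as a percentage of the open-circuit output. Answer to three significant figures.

2.06 %

The divider's output (Thévenin) resistance is R1‖R2 = 18.22 kΩ.
Fractional drop under load = R_th/(R_th + R_L) = 18.22 / (18.22 + 865) = 0.02063.
So the output falls by 2.06 %.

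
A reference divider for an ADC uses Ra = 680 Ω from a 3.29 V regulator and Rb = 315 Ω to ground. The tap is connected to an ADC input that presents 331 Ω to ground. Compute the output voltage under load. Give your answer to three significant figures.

V_out ≈ 0.631 V

The load sits in parallel with Rb: Rb‖R_L = (315 × 331) / (315 + 331) = 161.4 Ω.
V_out = 3.29 × 161.4 / (680 + 161.4) = 3.29 × 161.4/841.4 = 0.631 V.
(Unloaded it would have been 1.04 V.)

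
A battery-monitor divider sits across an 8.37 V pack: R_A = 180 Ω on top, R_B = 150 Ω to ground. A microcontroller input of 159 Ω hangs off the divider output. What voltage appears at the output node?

The load sits in parallel with R_B: R_B‖R_L = (150 × 159) / (150 + 159) = 77.18 Ω.
V_out = 8.37 × 77.18 / (180 + 77.18) = 8.37 × 77.18/257.2 = 2.51 V.
(Unloaded it would have been 3.80 V.)

V_out ≈ 2.51 V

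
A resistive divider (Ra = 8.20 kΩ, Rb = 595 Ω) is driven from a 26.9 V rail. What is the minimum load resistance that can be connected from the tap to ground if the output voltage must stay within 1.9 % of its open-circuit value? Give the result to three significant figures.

Output resistance R_th = Ra‖Rb = (8200 × 595)/8795 = 554.7 Ω.
The fractional drop is R_th/(R_th + R_L); requiring this ≤ 0.0190 gives R_L ≥ R_th(1/0.0190 − 1) = 554.7 × 51.63 = 28.6 kΩ.

R_L(min) ≈ 28.6 kΩ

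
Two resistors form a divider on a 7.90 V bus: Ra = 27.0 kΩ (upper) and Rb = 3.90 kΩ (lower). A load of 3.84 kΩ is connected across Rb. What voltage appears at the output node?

The load sits in parallel with Rb: Rb‖R_L = (3.90 × 3.84) / (3.90 + 3.84) = 1.935 kΩ.
V_out = 7.90 × 1.935 / (27.0 + 1.935) = 7.90 × 1.935/28.93 = 0.528 V.

V_out ≈ 0.528 V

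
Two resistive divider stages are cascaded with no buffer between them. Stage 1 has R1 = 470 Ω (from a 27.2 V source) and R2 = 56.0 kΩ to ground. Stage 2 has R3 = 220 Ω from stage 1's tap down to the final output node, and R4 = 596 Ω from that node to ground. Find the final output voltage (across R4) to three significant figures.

Stage 2 presents R3+R4 = 816.0 Ω as a load on stage 1's tap.
Stage 1's lower leg becomes R2‖(R3+R4) = 804.3 Ω, so V_mid = 27.2 × 804.3/1274 = 17.17 V.
Stage 2 is itself unloaded: V_out = V_mid × R4/(R3+R4) = 17.17 × 596/816.0 = 12.5 V.

V_out ≈ 12.5 V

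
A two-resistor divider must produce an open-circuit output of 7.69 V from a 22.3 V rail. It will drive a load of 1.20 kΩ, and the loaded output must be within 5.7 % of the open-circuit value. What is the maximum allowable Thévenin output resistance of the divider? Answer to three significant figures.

R_th ≤ 72.5 Ω

Loading drop = R_th/(R_th + R_L) ≤ 0.0570, so R_th ≤ R_L · ε/(1−ε) = 1.20 kΩ × 0.0570/0.9430 = 72.5 Ω.
(Any R1, R2 with R2/(R1+R2) = 0.345 and R1‖R2 ≤ 72.5 Ω will meet the spec.)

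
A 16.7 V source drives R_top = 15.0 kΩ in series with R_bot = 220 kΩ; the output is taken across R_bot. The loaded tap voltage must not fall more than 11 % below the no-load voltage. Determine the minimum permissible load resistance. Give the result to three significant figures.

R_L(min) ≈ 114 kΩ

Output resistance R_th = R_top‖R_bot = (15.0 × 220)/235.0 = 14.04 kΩ.
The fractional drop is R_th/(R_th + R_L); requiring this ≤ 0.110 gives R_L ≥ R_th(1/0.110 − 1) = 14.04 × 8.091 = 114 kΩ.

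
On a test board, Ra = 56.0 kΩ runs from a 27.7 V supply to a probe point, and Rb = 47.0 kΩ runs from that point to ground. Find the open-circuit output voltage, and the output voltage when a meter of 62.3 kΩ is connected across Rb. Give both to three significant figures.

Open-circuit: V = 27.7 × 47.0/(56.0 + 47.0) = 12.6 V.
With the load, Rb becomes Rb‖R_L = 26.79 kΩ, so V = 27.7 × 26.79/82.79 = 8.96 V.

Unloaded: 12.6 V; loaded: 8.96 V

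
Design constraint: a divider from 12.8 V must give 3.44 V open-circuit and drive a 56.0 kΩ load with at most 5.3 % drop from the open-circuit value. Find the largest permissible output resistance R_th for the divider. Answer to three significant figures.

Loading drop = R_th/(R_th + R_L) ≤ 0.0530, so R_th ≤ R_L · ε/(1−ε) = 56.0 kΩ × 0.0530/0.9470 = 3.13 kΩ.
(Any R1, R2 with R2/(R1+R2) = 0.269 and R1‖R2 ≤ 3.13 kΩ will meet the spec.)

R_th ≤ 3.13 kΩ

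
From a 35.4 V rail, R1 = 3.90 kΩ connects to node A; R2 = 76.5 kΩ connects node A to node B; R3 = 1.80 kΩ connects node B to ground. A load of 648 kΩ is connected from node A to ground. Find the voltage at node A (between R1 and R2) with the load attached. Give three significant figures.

Below node A the series string R2+R3 = 78.30 kΩ sits in parallel with the 648 kΩ load: 69.86 kΩ.
V_A = 35.4 × 69.86/(3.90 + 69.86) = 33.5 V.

V ≈ 33.5 V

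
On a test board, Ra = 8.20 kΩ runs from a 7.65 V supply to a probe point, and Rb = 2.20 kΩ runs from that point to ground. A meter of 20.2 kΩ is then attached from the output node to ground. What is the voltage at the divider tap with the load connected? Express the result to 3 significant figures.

V_out ≈ 1.49 V

The load sits in parallel with Rb: Rb‖R_L = (2.20 × 20.2) / (2.20 + 20.2) = 1.984 kΩ.
V_out = 7.65 × 1.984 / (8.20 + 1.984) = 7.65 × 1.984/10.18 = 1.49 V.
(Unloaded it would have been 1.62 V.)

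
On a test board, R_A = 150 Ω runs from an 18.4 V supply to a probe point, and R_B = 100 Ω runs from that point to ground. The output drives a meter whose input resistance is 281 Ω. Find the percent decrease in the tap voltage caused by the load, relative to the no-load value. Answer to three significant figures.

Unloaded V = 18.4 × 100/250.0 = 7.360 V.
Loaded: R_B‖R_L = 73.75 Ω, giving V = 18.4 × 73.75/223.8 = 6.065 V.
Drop = (7.360 − 6.065) / 7.360 = 17.6 %.

17.6 %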